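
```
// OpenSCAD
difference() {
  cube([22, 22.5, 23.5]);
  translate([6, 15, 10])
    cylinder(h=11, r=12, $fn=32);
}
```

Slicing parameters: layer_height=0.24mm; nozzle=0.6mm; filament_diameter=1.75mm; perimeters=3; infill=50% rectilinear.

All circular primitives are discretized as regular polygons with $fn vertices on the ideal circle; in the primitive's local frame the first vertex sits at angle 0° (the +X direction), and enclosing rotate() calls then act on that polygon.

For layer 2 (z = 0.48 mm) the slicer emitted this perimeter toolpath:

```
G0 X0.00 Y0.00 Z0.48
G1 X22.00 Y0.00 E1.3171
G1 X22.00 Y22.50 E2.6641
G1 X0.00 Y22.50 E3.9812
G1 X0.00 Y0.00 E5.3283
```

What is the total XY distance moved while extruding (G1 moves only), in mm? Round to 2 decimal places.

Sum the Euclidean lengths of each G1 segment: total = 89.00 mm.

89.00 mm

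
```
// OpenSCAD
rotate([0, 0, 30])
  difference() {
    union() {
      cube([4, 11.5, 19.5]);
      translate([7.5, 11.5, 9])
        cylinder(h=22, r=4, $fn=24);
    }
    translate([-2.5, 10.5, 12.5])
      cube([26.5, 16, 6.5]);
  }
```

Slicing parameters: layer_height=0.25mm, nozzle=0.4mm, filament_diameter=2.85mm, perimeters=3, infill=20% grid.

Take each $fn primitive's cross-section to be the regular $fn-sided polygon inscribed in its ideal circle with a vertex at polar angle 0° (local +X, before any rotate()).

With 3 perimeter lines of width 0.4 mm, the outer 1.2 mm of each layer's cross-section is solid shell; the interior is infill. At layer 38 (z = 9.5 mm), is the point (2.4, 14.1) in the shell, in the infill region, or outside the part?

At z = 9.5 mm: the cube (footprint 4×11.5) is included at this height; the cylinder at (7.5, 11.5): section is a regular 24-gon, circumradius r=4; Merging all regions: the regions partially overlap (shared area 0.61 mm²), so overlapping operands fuse into one piece — 1 connected region; the cube at (-2.5, 10.5) is absent (z outside [12.5, 19]); After the difference (first − rest): none of the subtracted shapes is present at this height, so the result so far is unchanged — 1 connected region; (rotated 30° about Z; rotation is an isometry so areas/perimeters/island counts are preserved). Overall, the cross-section is a single solid region. Undo the 30° rotation: the query point maps to (9.128, 11.011) in the un-rotated model frame. The nearest boundary edge runs (11.36, 10.46)→(10.96, 9.50); distance from the point to it = 2.27 mm. The point is inside the cross-section and 2.27 mm from the nearest boundary — more than the 1.2 mm shell width (3 × 0.4), so it's in the infill interior.

infill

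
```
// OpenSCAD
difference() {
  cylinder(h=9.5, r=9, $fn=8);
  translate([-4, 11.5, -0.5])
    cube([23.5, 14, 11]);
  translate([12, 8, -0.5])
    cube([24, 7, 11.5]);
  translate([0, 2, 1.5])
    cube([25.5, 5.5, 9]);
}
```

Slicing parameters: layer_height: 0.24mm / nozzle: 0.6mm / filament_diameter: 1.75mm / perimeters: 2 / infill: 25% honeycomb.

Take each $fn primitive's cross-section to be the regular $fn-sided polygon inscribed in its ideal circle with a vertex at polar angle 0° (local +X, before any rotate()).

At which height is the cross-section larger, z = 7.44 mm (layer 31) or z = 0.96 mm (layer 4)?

Layer 31 (z = 7.44): the r=9 cylinder contributes a regular 8-gon of circumradius 9 (area = (8/2)·9.000²·sin(360°/8) = 229.10 mm²); the cube at (-4, 11.5) (footprint 23.5×14) is included at this height (area 329.00 mm²); the cube at (12, 8) (footprint 24×7) is included at this height (area 168.00 mm²); the cube at (0, 2) (footprint 25.5×5.5) is included at this height (area 140.25 mm²); After the difference (first − rest): starting from the r=9 cylinder (229.10 mm²), the 23.5×14 cube at (-4, 11.5) misses the remaining region (no effect); the 24×7 cube at (12, 8) misses the remaining region (no effect); the 25.5×5.5 cube at (0, 2) partially overlaps it — only the 37.39 mm² overlap (of its 140.25 mm²) is removed, clipping the outline — area = 191.71 mm². So its area = 191.71 mm². Layer 4 (z = 0.96): the cylinder: section is a regular 8-gon, circumradius r=9 (area = (8/2)·9.000²·sin(360°/8) = 229.10 mm²); the cube at (-4, 11.5) is present — its section is the full 23.5×14 rectangle (area 329.00 mm²); the cube at (12, 8) is present — its section is the full 24×7 rectangle (area 168.00 mm²); the cube at (0, 2) is absent (z outside [1.5, 10.5]); After the difference (first − rest): starting from the r=9 cylinder (229.10 mm²), the 23.5×14 cube at (-4, 11.5) misses the remaining region (no effect); the 24×7 cube at (12, 8) misses the remaining region (no effect) — area = 229.10 mm². So its area = 229.10 mm². Layer 4 is larger (229.10 vs 191.71 mm²).

layer 4 (z = 0.96 mm)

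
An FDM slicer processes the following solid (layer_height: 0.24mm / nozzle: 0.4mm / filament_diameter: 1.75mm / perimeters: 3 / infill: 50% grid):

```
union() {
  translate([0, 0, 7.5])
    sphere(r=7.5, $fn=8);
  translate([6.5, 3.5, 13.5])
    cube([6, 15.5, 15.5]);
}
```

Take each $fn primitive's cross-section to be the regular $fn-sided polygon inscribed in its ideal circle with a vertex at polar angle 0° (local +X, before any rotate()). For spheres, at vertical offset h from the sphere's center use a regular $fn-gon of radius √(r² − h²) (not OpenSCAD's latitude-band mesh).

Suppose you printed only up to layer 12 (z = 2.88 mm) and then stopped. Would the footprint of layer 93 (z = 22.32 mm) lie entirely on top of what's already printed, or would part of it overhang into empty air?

part overhangs

Compare the two slices. At z = 2.88: the sphere: section is a regular 8-gon, circumradius = √(r²−h²) = √(7.5²−4.62²) = 5.908 (area = (8/2)·5.908²·sin(360°/8) = 98.73 mm²); the cube at (6.5, 3.5) does not reach this height (z outside [13.5, 29]); Merging all regions: only the r=7.5 sphere is present, so the union is just that shape — area = 98.73 mm². At z = 22.32: the sphere is not intersected at this z (|z−center|=14.820 > r=7.5); the 6×15.5 cube at (6.5, 3.5) contributes its full rectangle (area 93.00 mm²); Combining (union): only the 6×15.5 cube at (6.5, 3.5) is present, so the union is just that shape — area = 93.00 mm². Checking containment: at z = 22.32 the cross-section extends beyond the z = 2.88 cross-section by about 93.00 mm².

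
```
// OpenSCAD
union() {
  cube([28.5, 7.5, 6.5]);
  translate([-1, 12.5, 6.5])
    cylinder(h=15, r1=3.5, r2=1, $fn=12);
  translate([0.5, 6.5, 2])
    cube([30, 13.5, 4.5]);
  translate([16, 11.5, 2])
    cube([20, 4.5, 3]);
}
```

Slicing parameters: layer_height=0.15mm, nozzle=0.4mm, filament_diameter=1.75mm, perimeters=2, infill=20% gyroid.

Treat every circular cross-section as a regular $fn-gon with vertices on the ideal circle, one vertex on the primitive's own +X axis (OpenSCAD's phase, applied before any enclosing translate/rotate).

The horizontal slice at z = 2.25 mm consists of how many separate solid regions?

1

At z = 2.25 mm: the 28.5×7.5 cube contributes its full rectangle; the cone at (-1, 12.5) is not intersected at this z (z outside [6.5, 21.5]); the cube at (0.5, 6.5) is present — its section is the full 30×13.5 rectangle; the cube at (16, 11.5) (footprint 20×4.5) is included at this height; Taking the union: the regions partially overlap (shared area 93.25 mm²), so overlapping operands fuse into one piece — 1 connected region. The result has 1 disconnected region.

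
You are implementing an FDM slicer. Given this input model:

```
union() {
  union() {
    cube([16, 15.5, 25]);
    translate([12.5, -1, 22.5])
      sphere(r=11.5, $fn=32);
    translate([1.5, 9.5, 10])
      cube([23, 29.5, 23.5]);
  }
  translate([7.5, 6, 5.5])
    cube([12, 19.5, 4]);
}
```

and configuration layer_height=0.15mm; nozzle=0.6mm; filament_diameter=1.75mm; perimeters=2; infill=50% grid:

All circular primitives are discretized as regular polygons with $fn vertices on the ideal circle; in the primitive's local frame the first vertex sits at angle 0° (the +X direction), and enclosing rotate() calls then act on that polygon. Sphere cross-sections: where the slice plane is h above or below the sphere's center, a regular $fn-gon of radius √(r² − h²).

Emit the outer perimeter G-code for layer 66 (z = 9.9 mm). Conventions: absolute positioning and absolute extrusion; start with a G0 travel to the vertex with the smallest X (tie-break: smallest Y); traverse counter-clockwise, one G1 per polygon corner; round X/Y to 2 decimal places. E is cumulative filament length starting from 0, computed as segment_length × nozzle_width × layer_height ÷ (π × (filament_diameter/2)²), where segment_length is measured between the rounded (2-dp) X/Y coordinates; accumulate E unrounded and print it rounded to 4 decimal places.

G0 X0.00 Y0.00 Z9.90
G1 X16.00 Y0.00 E0.5987
G1 X16.00 Y15.50 E1.1787
G1 X0.00 Y15.50 E1.7773
G1 X0.00 Y0.00 E2.3573

At z = 9.9 mm: the cube (footprint 16×15.5) is included at this height; the sphere at (12.5, -1) does not reach this height (|z−center|=12.600 > r=11.5); the cube at (1.5, 9.5) does not reach this height (z outside [10, 33.5]); Merging all regions: only the 16×15.5 cube is present, so the union is just that shape — 1 connected region; the cube at (7.5, 6) does not reach this height (z outside [5.5, 9.5]); Merging all regions: only the result so far is present, so the union is just that shape — 1 connected region. The outline is a single polygon with 4 vertices. Extrusion per mm of travel: 0.6 × 0.15 / (π × 0.875²) = 0.037418. Accumulating E over each segment gives final E = 2.3573.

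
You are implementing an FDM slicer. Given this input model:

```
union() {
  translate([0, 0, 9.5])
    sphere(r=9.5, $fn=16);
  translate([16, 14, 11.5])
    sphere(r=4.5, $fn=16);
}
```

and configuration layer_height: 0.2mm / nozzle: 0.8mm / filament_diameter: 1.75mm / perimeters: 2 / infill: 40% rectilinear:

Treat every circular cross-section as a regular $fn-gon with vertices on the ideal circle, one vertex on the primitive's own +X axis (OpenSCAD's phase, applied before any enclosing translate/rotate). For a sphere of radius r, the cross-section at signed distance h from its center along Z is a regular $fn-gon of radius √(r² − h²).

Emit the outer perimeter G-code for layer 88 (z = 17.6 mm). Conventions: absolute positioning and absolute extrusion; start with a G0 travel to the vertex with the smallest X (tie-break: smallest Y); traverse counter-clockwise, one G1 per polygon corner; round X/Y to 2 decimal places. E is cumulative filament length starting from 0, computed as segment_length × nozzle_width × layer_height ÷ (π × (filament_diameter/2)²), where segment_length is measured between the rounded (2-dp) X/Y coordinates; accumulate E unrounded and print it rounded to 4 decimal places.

G0 X-4.96 Y0.00 Z17.60
G1 X-4.59 Y-1.90 E0.1288
G1 X-3.51 Y-3.51 E0.2577
G1 X-1.90 Y-4.59 E0.3867
G1 X0.00 Y-4.96 E0.5154
G1 X1.90 Y-4.59 E0.6442
G1 X3.51 Y-3.51 E0.7732
G1 X4.59 Y-1.90 E0.9021
G1 X4.96 Y0.00 E1.0309
G1 X4.59 Y1.90 E1.1597
G1 X3.51 Y3.51 E1.2886
G1 X1.90 Y4.59 E1.4176
G1 X0.00 Y4.96 E1.5463
G1 X-1.90 Y4.59 E1.6751
G1 X-3.51 Y3.51 E1.8041
G1 X-4.59 Y1.90 E1.9330
G1 X-4.96 Y0.00 E2.0618

At z = 17.6 mm: the r=9.5 sphere contributes a regular 16-gon of circumradius √(9.5²−8.1²) = 4.964; the sphere at (16, 14) is absent (|z−center|=6.100 > r=4.5); Merging all regions: only the r=9.5 sphere is present, so the union is just that shape — 1 connected region. The outline is a single polygon with 16 vertices. Extrusion per mm of travel: 0.8 × 0.2 / (π × 0.875²) = 0.066520. Accumulating E over each segment gives final E = 2.0618.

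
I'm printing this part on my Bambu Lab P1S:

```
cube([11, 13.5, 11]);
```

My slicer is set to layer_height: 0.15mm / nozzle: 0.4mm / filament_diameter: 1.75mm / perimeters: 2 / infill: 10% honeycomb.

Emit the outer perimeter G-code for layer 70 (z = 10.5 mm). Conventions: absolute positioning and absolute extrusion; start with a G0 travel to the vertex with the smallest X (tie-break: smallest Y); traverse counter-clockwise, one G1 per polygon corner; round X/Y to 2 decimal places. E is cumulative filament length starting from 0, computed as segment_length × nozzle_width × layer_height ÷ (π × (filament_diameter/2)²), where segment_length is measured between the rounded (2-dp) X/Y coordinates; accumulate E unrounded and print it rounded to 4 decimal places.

At z = 10.5 mm: the cube (footprint 11×13.5) is included at this height. The outline is a single polygon with 4 vertices. Extrusion per mm of travel: 0.4 × 0.15 / (π × 0.875²) = 0.024945. Accumulating E over each segment gives final E = 1.2223.

G0 X0.00 Y0.00 Z10.50
G1 X11.00 Y0.00 E0.2744
G1 X11.00 Y13.50 E0.6112
G1 X0.00 Y13.50 E0.8856
G1 X0.00 Y0.00 E1.2223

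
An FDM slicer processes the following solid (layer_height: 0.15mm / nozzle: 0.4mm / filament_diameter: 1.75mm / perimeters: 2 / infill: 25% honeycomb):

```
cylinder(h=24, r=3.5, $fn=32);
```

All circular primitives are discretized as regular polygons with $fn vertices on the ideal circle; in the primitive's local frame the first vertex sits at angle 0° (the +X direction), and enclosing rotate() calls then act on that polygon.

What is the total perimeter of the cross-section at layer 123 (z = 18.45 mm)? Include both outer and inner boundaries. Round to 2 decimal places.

At z = 18.45 mm: the r=3.5 cylinder contributes a regular 32-gon of circumradius 3.5 (perimeter = 2·32·3.500·sin(180°/32) = 21.96 mm). Overall, the cross-section is a single solid region. Total boundary length (outer) = 21.96 mm.

21.96 mm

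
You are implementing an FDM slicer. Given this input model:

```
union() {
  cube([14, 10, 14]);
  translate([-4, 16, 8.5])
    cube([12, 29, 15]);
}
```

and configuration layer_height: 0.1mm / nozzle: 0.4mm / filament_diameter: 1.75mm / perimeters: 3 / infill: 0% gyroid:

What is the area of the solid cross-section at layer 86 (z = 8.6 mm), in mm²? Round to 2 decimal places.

488.00 mm²

At z = 8.6 mm: the cube (footprint 14×10) is included at this height (area 140.00 mm²); the cube at (-4, 16) (footprint 12×29) is included at this height (area 348.00 mm²); Taking the union: the 2 present regions are separate (no shared area or edge), so areas and boundary lengths simply add and each stays a separate island — area = 488.00 mm². Overall, the cross-section has 2 separate islands. Net area = 488.00 mm².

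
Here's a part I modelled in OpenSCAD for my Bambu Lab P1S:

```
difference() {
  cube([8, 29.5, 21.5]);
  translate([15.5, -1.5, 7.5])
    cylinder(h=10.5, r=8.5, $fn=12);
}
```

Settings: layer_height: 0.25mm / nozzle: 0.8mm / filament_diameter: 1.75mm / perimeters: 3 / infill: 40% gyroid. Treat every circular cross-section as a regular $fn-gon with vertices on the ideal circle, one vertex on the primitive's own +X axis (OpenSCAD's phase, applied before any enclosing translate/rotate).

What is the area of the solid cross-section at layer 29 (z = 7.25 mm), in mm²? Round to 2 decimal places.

At z = 7.25 mm: the cube is present — its section is the full 8×29.5 rectangle (area 236.00 mm²); the cylinder at (15.5, -1.5) is absent (z outside [7.5, 18]); After the difference (first − rest): none of the subtracted shapes is present at this height, so the 8×29.5 cube is unchanged — area = 236.00 mm². Overall, the cross-section is a single solid region. Net area = 236.00 mm².

236.00 mm²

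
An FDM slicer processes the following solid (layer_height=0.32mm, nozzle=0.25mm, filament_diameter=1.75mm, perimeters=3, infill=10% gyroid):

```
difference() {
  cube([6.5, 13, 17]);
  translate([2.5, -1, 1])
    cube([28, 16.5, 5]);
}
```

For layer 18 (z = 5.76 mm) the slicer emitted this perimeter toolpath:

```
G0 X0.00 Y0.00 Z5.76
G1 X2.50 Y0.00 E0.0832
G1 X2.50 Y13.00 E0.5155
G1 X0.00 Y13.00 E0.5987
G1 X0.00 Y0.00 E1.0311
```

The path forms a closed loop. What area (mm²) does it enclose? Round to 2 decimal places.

Apply the shoelace formula to the sequence of (X, Y) vertices; enclosed area = 32.50 mm².

32.50 mm²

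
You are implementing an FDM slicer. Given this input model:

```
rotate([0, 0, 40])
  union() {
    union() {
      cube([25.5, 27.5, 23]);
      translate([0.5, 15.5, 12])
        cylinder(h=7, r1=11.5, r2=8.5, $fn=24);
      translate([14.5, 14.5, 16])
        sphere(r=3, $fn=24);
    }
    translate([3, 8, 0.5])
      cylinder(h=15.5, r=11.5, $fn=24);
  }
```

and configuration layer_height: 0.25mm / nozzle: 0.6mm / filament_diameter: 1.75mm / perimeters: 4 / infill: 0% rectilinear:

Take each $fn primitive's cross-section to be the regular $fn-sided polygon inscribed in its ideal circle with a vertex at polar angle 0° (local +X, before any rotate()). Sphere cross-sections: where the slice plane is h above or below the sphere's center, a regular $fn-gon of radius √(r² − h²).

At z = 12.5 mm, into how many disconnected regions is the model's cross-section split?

At z = 12.5 mm: the 25.5×27.5 cube contributes its full rectangle; the cone at (0.5, 15.5): at t=0.071 of its height the radius interpolates to r₁+(r₂−r₁)t = 11.286, giving a regular 24-gon of that circumradius; the sphere at (14.5, 14.5) does not reach this height (|z−center|=3.500 > r=3); Taking the union: the regions partially overlap (shared area 209.04 mm²), so overlapping operands fuse into one piece — 1 connected region; the r=11.5 cylinder at (3, 8) contributes a regular 24-gon of circumradius 11.5; Merging all regions: the regions partially overlap (shared area 332.11 mm²), so overlapping operands fuse into one piece — 1 connected region; (rotated 40° about Z; rotation is an isometry so areas/perimeters/island counts are preserved). The result has 1 disconnected region.

1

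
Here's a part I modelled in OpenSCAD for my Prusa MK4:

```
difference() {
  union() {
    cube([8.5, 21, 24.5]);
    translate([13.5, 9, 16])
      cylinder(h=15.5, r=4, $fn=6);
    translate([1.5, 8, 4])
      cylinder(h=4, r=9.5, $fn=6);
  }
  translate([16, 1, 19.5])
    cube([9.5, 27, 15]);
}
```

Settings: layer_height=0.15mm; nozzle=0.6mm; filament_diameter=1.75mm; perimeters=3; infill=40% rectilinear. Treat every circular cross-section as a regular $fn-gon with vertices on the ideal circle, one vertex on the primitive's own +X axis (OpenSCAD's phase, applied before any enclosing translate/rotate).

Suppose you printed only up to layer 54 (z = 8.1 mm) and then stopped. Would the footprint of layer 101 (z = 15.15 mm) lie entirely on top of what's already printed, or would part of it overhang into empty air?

entirely on top

Compare the two slices. At z = 8.1: the 8.5×21 cube contributes its full rectangle (area 178.50 mm²); the cylinder at (13.5, 9) is absent (z outside [16, 31.5]); the cylinder at (1.5, 8) is absent (z outside [4, 8]); Merging all regions: only the 8.5×21 cube is present, so the union is just that shape — area = 178.50 mm²; the cube at (16, 1) is absent (z outside [19.5, 34.5]); Taking the first minus the rest: none of the subtracted shapes is present at this height, so the result so far is unchanged — area = 178.50 mm². At z = 15.15: the cube (footprint 8.5×21) is included at this height (area 178.50 mm²); the cylinder at (13.5, 9) is not intersected at this z (z outside [16, 31.5]); the cylinder at (1.5, 8) does not reach this height (z outside [4, 8]); Combining (union): only the 8.5×21 cube is present, so the union is just that shape — area = 178.50 mm²; the cube at (16, 1) does not reach this height (z outside [19.5, 34.5]); Subtracting the remaining from the first: none of the subtracted shapes is present at this height, so that combined region is unchanged — area = 178.50 mm². Checking containment: the cross-section at z = 15.15 is a subset of the cross-section at z = 8.1.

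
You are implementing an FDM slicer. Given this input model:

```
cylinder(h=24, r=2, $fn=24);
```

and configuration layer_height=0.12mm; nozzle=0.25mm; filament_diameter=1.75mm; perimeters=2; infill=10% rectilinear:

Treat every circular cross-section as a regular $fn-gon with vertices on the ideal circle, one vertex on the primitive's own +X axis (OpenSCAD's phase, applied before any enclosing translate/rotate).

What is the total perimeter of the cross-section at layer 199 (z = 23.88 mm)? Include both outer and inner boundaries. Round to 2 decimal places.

12.53 mm

At z = 23.88 mm: the cylinder: section is a regular 24-gon, circumradius r=2 (perimeter = 2·24·2.000·sin(180°/24) = 12.53 mm). Overall, the cross-section is a single solid region. Total boundary length (outer) = 12.53 mm.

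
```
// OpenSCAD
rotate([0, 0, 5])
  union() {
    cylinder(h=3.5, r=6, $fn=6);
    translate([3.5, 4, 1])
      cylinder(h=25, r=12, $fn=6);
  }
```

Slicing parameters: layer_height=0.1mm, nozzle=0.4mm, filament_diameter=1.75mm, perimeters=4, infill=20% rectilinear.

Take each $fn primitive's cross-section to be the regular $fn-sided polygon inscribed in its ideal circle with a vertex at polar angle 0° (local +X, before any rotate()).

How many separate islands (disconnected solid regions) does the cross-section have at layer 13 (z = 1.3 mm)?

1

At z = 1.3 mm: the r=6 cylinder gives a regular 6-gon of circumradius 6 (constant along its height); the r=12 cylinder at (3.5, 4) gives a regular 6-gon of circumradius 12 (constant along its height); Merging all regions: the r=6 cylinder lies entirely inside the r=12 cylinder at (3.5, 4), so the union is just the r=12 cylinder at (3.5, 4) — 1 connected region; (rotated 5° about Z; rotation is an isometry so areas/perimeters/island counts are preserved). Overall, the cross-section is a single solid region. Island count = 1.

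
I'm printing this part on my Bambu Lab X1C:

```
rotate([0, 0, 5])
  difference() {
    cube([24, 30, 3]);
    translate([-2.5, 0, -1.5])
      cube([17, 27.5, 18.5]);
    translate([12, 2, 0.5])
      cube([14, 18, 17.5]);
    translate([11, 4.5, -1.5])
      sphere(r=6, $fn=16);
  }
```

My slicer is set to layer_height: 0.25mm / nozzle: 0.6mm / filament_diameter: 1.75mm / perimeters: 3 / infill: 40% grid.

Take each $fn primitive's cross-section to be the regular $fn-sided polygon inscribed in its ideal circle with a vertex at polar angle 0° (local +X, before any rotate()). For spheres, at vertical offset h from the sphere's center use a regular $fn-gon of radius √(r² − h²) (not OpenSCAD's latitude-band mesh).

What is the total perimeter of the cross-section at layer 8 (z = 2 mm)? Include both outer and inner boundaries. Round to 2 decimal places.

At z = 2 mm: the cube is present — its section is the full 24×30 rectangle (perimeter 108.00 mm); the 17×27.5 cube at (-2.5, 0) contributes its full rectangle (perimeter 89.00 mm); the cube at (12, 2) (footprint 14×18) is included at this height (perimeter 64.00 mm); the sphere at (11, 4.5): section is a regular 16-gon, circumradius = √(r²−h²) = √(6²−3.5²) = 4.873 (perimeter = 2·16·4.873·sin(180°/16) = 30.42 mm); Subtracting the remaining from the first: starting from the 24×30 cube, the 17×27.5 cube at (-2.5, 0) partially overlaps it — only the 398.75 mm² overlap (of its 467.50 mm²) is removed, clipping the outline; the 14×18 cube at (12, 2) partially overlaps it — only the 171.00 mm² overlap (of its 252.00 mm²) is removed, clipping the outline; the r=6 sphere at (11, 4.5) partially overlaps it — only the 0.25 mm² overlap (of its 72.71 mm²) is removed, clipping the outline — boundary = 90.60 mm; (rotated 5° about Z; rotation is an isometry so areas/perimeters/island counts are preserved). Overall, the cross-section has 2 separate islands. Total boundary length (outer) = 90.60 mm.

90.60 mm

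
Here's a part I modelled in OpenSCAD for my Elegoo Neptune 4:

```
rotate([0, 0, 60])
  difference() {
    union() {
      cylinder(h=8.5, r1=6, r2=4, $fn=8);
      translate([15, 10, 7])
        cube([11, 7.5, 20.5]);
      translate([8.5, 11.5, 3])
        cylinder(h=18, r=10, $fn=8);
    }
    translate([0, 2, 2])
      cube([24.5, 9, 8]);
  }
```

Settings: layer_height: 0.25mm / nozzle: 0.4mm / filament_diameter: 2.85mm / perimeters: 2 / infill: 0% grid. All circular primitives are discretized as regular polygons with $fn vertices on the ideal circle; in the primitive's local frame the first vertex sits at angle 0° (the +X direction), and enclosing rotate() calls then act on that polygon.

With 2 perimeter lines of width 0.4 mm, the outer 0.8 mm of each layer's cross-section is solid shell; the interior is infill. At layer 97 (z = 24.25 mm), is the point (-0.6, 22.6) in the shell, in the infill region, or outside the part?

At z = 24.25 mm: the cone does not reach this height (z outside [0, 8.5]); the 11×7.5 cube at (15, 10) contributes its full rectangle; the cylinder at (8.5, 11.5) is absent (z outside [3, 21]); Taking the union: only the 11×7.5 cube at (15, 10) is present, so the union is just that shape — 1 connected region; the cube at (0, 2) is absent (z outside [2, 10]); After the difference (first − rest): none of the subtracted shapes is present at this height, so the result so far is unchanged — 1 connected region; (whole slice rotated 60° about Z — lengths, areas and connectivity unchanged). Overall, the cross-section is a single solid region. Undo the 60° rotation: the query point maps to (19.272, 11.820) in the un-rotated model frame. The nearest boundary edge runs (15.00, 10.00)→(26.00, 10.00); distance from the point to it = 1.82 mm. The point is inside the cross-section and 1.82 mm from the nearest boundary — more than the 0.8 mm shell width (2 × 0.4), so it's in the infill interior.

infill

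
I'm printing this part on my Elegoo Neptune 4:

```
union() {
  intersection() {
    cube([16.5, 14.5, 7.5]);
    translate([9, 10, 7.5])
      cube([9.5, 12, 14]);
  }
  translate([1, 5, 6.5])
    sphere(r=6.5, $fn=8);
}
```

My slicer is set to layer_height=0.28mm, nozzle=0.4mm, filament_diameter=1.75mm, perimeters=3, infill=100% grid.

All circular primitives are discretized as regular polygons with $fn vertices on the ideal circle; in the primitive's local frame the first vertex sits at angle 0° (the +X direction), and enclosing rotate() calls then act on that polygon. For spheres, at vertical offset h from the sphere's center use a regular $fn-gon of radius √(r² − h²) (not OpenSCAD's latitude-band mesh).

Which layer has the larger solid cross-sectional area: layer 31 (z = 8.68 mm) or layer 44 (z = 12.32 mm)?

layer 31 (z = 8.68 mm)

Layer 31 (z = 8.68): the cube does not reach this height (z outside [0, 7.5]); the cube at (9, 10) (footprint 9.5×12) is included at this height (area 114.00 mm²); After intersecting: at least one operand is absent at this height, so nothing remains; the r=6.5 sphere at (1, 5) contributes a regular 8-gon of circumradius √(6.5²−2.18²) = 6.124 (area = (8/2)·6.124²·sin(360°/8) = 106.06 mm²); Merging all regions: only the r=6.5 sphere at (1, 5) is present, so the union is just that shape — area = 106.06 mm². So its area = 106.06 mm². Layer 44 (z = 12.32): the cube does not reach this height (z outside [0, 7.5]); the 9.5×12 cube at (9, 10) contributes its full rectangle (area 114.00 mm²); Taking the intersection: at least one operand is absent at this height, so nothing remains; the r=6.5 sphere at (1, 5) slices to a regular 8-gon of circumradius 2.894 (√(r²−h²) with h=5.82 from center) (area = (8/2)·2.894²·sin(360°/8) = 23.70 mm²); Taking the union: only the r=6.5 sphere at (1, 5) is present, so the union is just that shape — area = 23.70 mm². So its area = 23.70 mm². Layer 31 is larger (106.06 vs 23.70 mm²).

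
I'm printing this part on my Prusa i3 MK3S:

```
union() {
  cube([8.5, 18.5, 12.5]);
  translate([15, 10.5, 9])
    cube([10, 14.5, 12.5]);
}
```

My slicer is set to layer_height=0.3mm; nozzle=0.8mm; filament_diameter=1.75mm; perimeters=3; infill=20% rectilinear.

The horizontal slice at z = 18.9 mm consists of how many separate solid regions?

At z = 18.9 mm: the cube is absent (z outside [0, 12.5]); the cube at (15, 10.5) (footprint 10×14.5) is included at this height; Taking the union: only the 10×14.5 cube at (15, 10.5) is present, so the union is just that shape — 1 connected region. The result has 1 disconnected region.

1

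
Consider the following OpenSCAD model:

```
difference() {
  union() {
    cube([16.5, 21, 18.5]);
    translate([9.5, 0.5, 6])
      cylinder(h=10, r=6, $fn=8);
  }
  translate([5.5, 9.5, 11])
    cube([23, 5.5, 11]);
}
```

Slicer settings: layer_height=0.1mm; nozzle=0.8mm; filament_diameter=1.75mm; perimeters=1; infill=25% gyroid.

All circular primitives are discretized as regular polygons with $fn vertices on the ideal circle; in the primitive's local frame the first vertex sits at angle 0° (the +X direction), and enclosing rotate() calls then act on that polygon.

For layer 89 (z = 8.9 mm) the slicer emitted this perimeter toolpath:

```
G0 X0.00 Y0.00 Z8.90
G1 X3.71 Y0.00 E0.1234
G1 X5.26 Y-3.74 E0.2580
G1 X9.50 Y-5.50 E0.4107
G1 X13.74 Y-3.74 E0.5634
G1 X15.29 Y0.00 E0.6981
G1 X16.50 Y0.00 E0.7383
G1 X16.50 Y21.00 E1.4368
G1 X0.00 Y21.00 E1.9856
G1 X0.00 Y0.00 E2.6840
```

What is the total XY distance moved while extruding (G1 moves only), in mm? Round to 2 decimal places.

80.70 mm

Sum the Euclidean lengths of each G1 segment: total = 80.70 mm.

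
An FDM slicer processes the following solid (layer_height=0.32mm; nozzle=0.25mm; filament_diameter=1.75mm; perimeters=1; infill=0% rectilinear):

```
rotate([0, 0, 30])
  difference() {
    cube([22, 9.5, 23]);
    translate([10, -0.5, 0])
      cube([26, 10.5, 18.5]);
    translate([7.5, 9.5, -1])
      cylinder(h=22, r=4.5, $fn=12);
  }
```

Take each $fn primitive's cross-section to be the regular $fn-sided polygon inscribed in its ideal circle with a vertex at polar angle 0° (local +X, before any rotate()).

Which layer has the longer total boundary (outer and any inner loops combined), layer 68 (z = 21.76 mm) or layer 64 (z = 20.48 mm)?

layer 64 (z = 20.48 mm)

Layer 68 (z = 21.76): the 22×9.5 cube contributes its full rectangle (perimeter 63.00 mm); the cube at (10, -0.5) is absent (z outside [0, 18.5]); the cylinder at (7.5, 9.5) does not reach this height (z outside [-1, 21]); Subtracting the remaining from the first: none of the subtracted shapes is present at this height, so the 22×9.5 cube is unchanged — boundary = 63.00 mm; (whole slice rotated 30° about Z — lengths, areas and connectivity unchanged). So its perimeter = 63.00 mm. Layer 64 (z = 20.48): the 22×9.5 cube contributes its full rectangle (perimeter 63.00 mm); the cube at (10, -0.5) is absent (z outside [0, 18.5]); the cylinder at (7.5, 9.5): section is a regular 12-gon, circumradius r=4.5 (perimeter = 2·12·4.500·sin(180°/12) = 27.95 mm); Taking the first minus the rest: starting from the 22×9.5 cube, the r=4.5 cylinder at (7.5, 9.5) partially overlaps it — only the 30.37 mm² overlap (of its 60.75 mm²) is removed, clipping the outline — boundary = 67.98 mm; (whole slice rotated 30° about Z — lengths, areas and connectivity unchanged). So its perimeter = 67.98 mm. Layer 64 is larger (67.98 vs 63.00 mm).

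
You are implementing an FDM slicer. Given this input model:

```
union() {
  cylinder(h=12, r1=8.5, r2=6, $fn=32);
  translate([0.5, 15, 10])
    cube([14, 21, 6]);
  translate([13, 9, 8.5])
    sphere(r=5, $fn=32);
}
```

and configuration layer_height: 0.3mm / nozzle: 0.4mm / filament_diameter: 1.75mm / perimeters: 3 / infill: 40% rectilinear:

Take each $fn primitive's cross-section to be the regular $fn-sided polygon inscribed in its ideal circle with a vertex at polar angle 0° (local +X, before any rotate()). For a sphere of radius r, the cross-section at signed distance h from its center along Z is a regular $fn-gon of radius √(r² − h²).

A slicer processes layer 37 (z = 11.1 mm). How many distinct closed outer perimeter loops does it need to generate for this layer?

3

At z = 11.1 mm: the cone: at t=0.925 of its height the radius interpolates to r₁+(r₂−r₁)t = 6.188, giving a regular 32-gon of that circumradius; the cube at (0.5, 15) (footprint 14×21) is included at this height; the r=5 sphere at (13, 9) slices to a regular 32-gon of circumradius 4.271 (√(r²−h²) with h=2.6 from center); Taking the union: the 3 present regions are separate (no shared area or edge), so areas and boundary lengths simply add and each stays a separate island — 3 connected regions. The result has 3 disconnected regions.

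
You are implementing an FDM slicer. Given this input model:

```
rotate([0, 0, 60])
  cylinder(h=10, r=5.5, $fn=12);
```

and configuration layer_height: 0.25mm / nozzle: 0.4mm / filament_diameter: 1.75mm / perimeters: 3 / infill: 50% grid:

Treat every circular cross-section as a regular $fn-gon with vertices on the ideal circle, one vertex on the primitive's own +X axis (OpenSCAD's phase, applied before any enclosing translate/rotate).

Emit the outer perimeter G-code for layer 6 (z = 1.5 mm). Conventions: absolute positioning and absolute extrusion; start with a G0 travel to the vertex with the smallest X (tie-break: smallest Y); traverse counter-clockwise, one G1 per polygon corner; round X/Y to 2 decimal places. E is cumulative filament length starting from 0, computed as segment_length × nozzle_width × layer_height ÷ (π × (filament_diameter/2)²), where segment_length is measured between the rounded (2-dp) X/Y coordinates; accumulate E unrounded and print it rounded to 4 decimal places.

G0 X-5.50 Y0.00 Z1.50
G1 X-4.76 Y-2.75 E0.1184
G1 X-2.75 Y-4.76 E0.2366
G1 X0.00 Y-5.50 E0.3550
G1 X2.75 Y-4.76 E0.4734
G1 X4.76 Y-2.75 E0.5916
G1 X5.50 Y0.00 E0.7100
G1 X4.76 Y2.75 E0.8284
G1 X2.75 Y4.76 E0.9465
G1 X0.00 Y5.50 E1.0649
G1 X-2.75 Y4.76 E1.1833
G1 X-4.76 Y2.75 E1.3015
G1 X-5.50 Y0.00 E1.4199

At z = 1.5 mm: the r=5.5 cylinder gives a regular 12-gon of circumradius 5.5 (constant along its height); (rotated 60° about Z; rotation is an isometry so areas/perimeters/island counts are preserved). The outline is a single polygon with 12 vertices. Extrusion per mm of travel: 0.4 × 0.25 / (π × 0.875²) = 0.041575. Accumulating E over each segment gives final E = 1.4199.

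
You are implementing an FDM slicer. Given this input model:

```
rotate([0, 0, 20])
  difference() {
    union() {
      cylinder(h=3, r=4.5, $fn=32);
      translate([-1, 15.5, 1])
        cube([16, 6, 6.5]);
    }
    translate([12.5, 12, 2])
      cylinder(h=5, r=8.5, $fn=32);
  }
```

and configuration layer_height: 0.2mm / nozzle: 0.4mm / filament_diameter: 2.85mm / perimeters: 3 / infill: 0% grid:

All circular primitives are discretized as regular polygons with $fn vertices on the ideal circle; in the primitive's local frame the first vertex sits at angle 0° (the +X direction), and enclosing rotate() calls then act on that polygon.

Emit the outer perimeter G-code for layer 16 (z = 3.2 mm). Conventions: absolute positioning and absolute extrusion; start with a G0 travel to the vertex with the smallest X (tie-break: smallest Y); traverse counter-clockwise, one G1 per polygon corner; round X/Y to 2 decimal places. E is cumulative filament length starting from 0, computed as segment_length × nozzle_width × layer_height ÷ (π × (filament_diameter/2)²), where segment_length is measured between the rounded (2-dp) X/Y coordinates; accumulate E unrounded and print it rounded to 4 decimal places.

G0 X-8.29 Y19.86 Z3.20
G1 X-6.24 Y14.22 E0.0753
G1 X-0.81 Y16.20 E0.1477
G1 X-0.61 Y17.57 E0.1651
G1 X-0.06 Y19.14 E0.1860
G1 X0.79 Y20.58 E0.2069
G1 X1.90 Y21.82 E0.2278
G1 X3.23 Y22.82 E0.2487
G1 X4.73 Y23.54 E0.2695
G1 X6.35 Y23.95 E0.2905
G1 X7.23 Y24.00 E0.3015
G1 X6.74 Y25.33 E0.3193
G1 X-8.29 Y19.86 E0.5199

At z = 3.2 mm: the cylinder is absent (z outside [0, 3]); the cube at (-1, 15.5) (footprint 16×6) is included at this height; Merging all regions: only the 16×6 cube at (-1, 15.5) is present, so the union is just that shape — 1 connected region; the cylinder at (12.5, 12): section is a regular 32-gon, circumradius r=8.5; Taking the first minus the rest: starting from the result so far, the r=8.5 cylinder at (12.5, 12) partially overlaps it — only the 39.71 mm² overlap (of its 225.52 mm²) is removed, clipping the outline — 1 connected region; (rotated 20° about Z; rotation is an isometry so areas/perimeters/island counts are preserved). The outline is a single polygon with 12 vertices. Extrusion per mm of travel: 0.4 × 0.2 / (π × 1.425²) = 0.012540. Accumulating E over each segment gives final E = 0.5199.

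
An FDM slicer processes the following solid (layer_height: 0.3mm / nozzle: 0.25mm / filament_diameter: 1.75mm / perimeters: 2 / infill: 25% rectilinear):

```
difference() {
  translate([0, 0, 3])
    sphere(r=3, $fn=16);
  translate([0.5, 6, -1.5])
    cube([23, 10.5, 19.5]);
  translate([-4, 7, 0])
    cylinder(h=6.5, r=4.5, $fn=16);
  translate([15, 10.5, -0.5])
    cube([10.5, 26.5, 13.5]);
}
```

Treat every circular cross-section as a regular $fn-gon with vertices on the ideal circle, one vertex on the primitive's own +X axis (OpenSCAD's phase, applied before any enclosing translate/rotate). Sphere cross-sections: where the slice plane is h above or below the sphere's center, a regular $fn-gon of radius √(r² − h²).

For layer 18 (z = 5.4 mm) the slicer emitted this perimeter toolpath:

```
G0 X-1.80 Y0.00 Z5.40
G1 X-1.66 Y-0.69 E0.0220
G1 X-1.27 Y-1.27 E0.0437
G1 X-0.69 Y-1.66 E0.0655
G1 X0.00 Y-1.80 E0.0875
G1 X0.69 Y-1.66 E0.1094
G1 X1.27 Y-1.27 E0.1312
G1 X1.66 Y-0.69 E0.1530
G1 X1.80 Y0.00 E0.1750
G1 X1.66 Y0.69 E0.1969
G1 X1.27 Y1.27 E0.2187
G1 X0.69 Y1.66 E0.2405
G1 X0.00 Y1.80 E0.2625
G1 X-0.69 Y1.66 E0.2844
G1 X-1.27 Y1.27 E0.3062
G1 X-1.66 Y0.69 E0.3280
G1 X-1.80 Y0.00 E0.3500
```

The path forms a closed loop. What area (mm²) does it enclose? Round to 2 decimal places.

9.90 mm²

Apply the shoelace formula to the sequence of (X, Y) vertices; enclosed area = 9.90 mm².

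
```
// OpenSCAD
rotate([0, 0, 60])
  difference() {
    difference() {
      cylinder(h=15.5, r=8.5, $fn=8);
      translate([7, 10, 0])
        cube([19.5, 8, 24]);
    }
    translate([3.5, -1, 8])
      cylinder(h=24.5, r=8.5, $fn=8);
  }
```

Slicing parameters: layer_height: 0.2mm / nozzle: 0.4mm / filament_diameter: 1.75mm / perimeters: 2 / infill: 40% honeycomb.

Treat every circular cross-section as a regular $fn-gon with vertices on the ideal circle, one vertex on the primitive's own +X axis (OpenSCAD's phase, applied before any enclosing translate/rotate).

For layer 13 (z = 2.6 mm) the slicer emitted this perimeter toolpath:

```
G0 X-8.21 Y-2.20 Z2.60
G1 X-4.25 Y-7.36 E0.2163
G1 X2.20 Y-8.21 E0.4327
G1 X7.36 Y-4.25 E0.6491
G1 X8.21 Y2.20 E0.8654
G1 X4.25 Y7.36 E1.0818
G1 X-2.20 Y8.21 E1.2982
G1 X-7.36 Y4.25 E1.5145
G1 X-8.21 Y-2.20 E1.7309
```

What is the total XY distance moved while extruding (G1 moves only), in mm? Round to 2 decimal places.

Sum the Euclidean lengths of each G1 segment: total = 52.04 mm.

52.04 mm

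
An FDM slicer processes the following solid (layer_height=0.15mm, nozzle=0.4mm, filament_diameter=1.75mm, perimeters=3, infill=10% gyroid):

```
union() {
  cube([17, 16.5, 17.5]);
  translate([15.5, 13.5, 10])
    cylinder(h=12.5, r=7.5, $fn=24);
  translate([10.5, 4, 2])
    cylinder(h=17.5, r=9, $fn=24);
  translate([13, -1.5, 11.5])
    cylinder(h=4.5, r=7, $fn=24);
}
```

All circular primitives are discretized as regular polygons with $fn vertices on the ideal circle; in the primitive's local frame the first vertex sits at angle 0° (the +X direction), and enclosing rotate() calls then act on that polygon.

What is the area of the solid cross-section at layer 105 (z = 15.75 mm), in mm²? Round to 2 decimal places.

494.94 mm²

At z = 15.75 mm: the cube is present — its section is the full 17×16.5 rectangle (area 280.50 mm²); the r=7.5 cylinder at (15.5, 13.5) gives a regular 24-gon of circumradius 7.5 (constant along its height) (area = (24/2)·7.500²·sin(360°/24) = 174.70 mm²); the cylinder at (10.5, 4): section is a regular 24-gon, circumradius r=9 (area = (24/2)·9.000²·sin(360°/24) = 251.57 mm²); the r=7 cylinder at (13, -1.5) contributes a regular 24-gon of circumradius 7 (area = (24/2)·7.000²·sin(360°/24) = 152.19 mm²); Combining (union): the regions partially overlap — summed areas 858.96 mm² minus the doubly-counted overlap 364.02 mm² gives 494.94 mm² — area = 494.94 mm². Overall, the cross-section is a single solid region. Net area = 494.94 mm².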